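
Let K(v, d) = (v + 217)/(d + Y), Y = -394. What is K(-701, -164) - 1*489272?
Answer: -136506646/279 ≈ -4.8927e+5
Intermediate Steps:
K(v, d) = (217 + v)/(-394 + d) (K(v, d) = (v + 217)/(d - 394) = (217 + v)/(-394 + d))
K(-701, -164) - 1*489272 = (217 - 701)/(-394 - 164) - 1*489272 = -484/(-558) - 489272 = -1/558*(-484) - 489272 = 242/279 - 489272 = -136506646/279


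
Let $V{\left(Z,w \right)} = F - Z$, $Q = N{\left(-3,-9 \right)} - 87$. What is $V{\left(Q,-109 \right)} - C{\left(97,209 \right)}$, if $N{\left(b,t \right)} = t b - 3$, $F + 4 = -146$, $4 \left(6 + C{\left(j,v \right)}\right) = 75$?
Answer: $- \frac{399}{4} \approx -99.75$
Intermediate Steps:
$C{\left(j,v \right)} = \frac{51}{4}$ ($C{\left(j,v \right)} = -6 + \frac{1}{4} \cdot 75 = -6 + \frac{75}{4} = \frac{51}{4}$)
$F = -150$ ($F = -4 - 146 = -150$)
$N{\left(b,t \right)} = -3 + b t$ ($N{\left(b,t \right)} = b t - 3 = -3 + b t$)
$Q = -63$ ($Q = \left(-3 - -27\right) - 87 = \left(-3 + 27\right) - 87 = 24 - 87 = -63$)
$V{\left(Z,w \right)} = -150 - Z$
$V{\left(Q,-109 \right)} - C{\left(97,209 \right)} = \left(-150 - -63\right) - \frac{51}{4} = \left(-150 + 63\right) - \frac{51}{4} = -87 - \frac{51}{4} = - \frac{399}{4}$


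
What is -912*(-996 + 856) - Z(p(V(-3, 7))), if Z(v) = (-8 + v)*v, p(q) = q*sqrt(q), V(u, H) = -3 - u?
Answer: 127680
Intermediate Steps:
p(q) = q**(3/2)
Z(v) = v*(-8 + v)
-912*(-996 + 856) - Z(p(V(-3, 7))) = -912*(-996 + 856) - (-3 - 1*(-3))**(3/2)*(-8 + (-3 - 1*(-3))**(3/2)) = -912*(-140) - (-3 + 3)**(3/2)*(-8 + (-3 + 3)**(3/2)) = 127680 - 0**(3/2)*(-8 + 0**(3/2)) = 127680 - 0*(-8 + 0) = 127680 - 0*(-8) = 127680 - 1*0 = 127680 + 0 = 127680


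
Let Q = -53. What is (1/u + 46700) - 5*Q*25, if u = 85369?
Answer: 4552301926/85369 ≈ 53325.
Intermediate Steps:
(1/u + 46700) - 5*Q*25 = (1/85369 + 46700) - 5*(-53)*25 = (1/85369 + 46700) + 265*25 = 3986732301/85369 + 6625 = 4552301926/85369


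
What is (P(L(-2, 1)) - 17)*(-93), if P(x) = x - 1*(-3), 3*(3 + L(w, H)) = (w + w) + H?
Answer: 1674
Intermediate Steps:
L(w, H) = -3 + H/3 + 2*w/3 (L(w, H) = -3 + ((w + w) + H)/3 = -3 + (2*w + H)/3 = -3 + (H + 2*w)/3 = -3 + (H/3 + 2*w/3) = -3 + H/3 + 2*w/3)
P(x) = 3 + x (P(x) = x + 3 = 3 + x)
(P(L(-2, 1)) - 17)*(-93) = ((3 + (-3 + (⅓)*1 + (⅔)*(-2))) - 17)*(-93) = ((3 + (-3 + ⅓ - 4/3)) - 17)*(-93) = ((3 - 4) - 17)*(-93) = (-1 - 17)*(-93) = -18*(-93) = 1674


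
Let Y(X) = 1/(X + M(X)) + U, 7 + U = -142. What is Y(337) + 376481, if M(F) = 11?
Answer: 130963537/348 ≈ 3.7633e+5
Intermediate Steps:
U = -149 (U = -7 - 142 = -149)
Y(X) = -149 + 1/(11 + X) (Y(X) = 1/(X + 11) - 149 = 1/(11 + X) - 149 = -149 + 1/(11 + X))
Y(337) + 376481 = (-1638 - 149*337)/(11 + 337) + 376481 = (-1638 - 50213)/348 + 376481 = (1/348)*(-51851) + 376481 = -51851/348 + 376481 = 130963537/348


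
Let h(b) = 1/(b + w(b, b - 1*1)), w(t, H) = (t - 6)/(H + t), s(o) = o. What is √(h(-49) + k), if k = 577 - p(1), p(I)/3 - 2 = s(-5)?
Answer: √27848083/218 ≈ 24.207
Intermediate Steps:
p(I) = -9 (p(I) = 6 + 3*(-5) = 6 - 15 = -9)
w(t, H) = (-6 + t)/(H + t)
k = 586 (k = 577 - 1*(-9) = 577 + 9 = 586)
h(b) = 1/(b + (-6 + b)/(-1 + 2*b)) (h(b) = 1/(b + (-6 + b)/((b - 1*1) + b)) = 1/(b + (-6 + b)/((b - 1) + b)) = 1/(b + (-6 + b)/((-1 + b) + b)) = 1/(b + (-6 + b)/(-1 + 2*b)))
√(h(-49) + k) = √((-½ - 49)/(-3 + (-49)²) + 586) = √(-99/2/(-3 + 2401) + 586) = √(-99/2/2398 + 586) = √((1/2398)*(-99/2) + 586) = √(-9/436 + 586) = √(255487/436) = √27848083/218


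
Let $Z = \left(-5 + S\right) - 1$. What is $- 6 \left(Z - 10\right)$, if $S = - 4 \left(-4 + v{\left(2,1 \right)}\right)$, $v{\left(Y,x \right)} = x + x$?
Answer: $48$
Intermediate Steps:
$v{\left(Y,x \right)} = 2 x$
$S = 8$ ($S = - 4 \left(-4 + 2 \cdot 1\right) = - 4 \left(-4 + 2\right) = \left(-4\right) \left(-2\right) = 8$)
$Z = 2$ ($Z = \left(-5 + 8\right) - 1 = 3 - 1 = 2$)
$- 6 \left(Z - 10\right) = - 6 \left(2 - 10\right) = \left(-6\right) \left(-8\right) = 48$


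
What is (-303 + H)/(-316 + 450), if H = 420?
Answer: 117/134 ≈ 0.87313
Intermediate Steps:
(-303 + H)/(-316 + 450) = (-303 + 420)/(-316 + 450) = 117/134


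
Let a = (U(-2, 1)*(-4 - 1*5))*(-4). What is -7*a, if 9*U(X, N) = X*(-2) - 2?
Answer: -56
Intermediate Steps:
U(X, N) = -2/9 - 2*X/9 (U(X, N) = (X*(-2) - 2)/9 = (-2*X - 2)/9 = (-2 - 2*X)/9 = -2/9 - 2*X/9)
a = 8 (a = ((-2/9 - 2/9*(-2))*(-4 - 1*5))*(-4) = ((-2/9 + 4/9)*(-4 - 5))*(-4) = ((2/9)*(-9))*(-4) = -2*(-4) = 8)
-7*a = -7*8 = -56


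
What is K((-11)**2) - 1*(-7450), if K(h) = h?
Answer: 7571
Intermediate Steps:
K((-11)**2) - 1*(-7450) = (-11)**2 - 1*(-7450) = 121 + 7450 = 7571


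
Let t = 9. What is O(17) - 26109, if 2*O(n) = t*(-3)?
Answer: -52245/2 ≈ -26123.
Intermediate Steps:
O(n) = -27/2 (O(n) = (9*(-3))/2 = (½)*(-27) = -27/2)
O(17) - 26109 = -27/2 - 26109 = -52245/2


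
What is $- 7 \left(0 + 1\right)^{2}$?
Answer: $-7$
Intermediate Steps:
$- 7 \left(0 + 1\right)^{2} = - 7 \cdot 1^{2} = \left(-7\right) 1 = -7$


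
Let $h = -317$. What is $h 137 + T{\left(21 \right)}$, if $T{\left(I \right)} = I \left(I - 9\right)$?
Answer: $-43177$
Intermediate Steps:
$T{\left(I \right)} = I \left(-9 + I\right)$
$h 137 + T{\left(21 \right)} = \left(-317\right) 137 + 21 \left(-9 + 21\right) = -43429 + 21 \cdot 12 = -43429 + 252 = -43177$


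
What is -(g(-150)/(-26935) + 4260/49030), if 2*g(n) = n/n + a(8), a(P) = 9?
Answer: -2289959/26412461 ≈ -0.086700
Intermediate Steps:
g(n) = 5 (g(n) = (n/n + 9)/2 = (1 + 9)/2 = (½)*10 = 5)
-(g(-150)/(-26935) + 4260/49030) = -(5/(-26935) + 4260/49030) = -(5*(-1/26935) + 4260*(1/49030)) = -(-1/5387 + 426/4903) = -1*2289959/26412461 = -2289959/26412461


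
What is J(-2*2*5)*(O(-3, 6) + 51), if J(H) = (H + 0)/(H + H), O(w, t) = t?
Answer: 57/2 ≈ 28.500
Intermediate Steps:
J(H) = ½ (J(H) = H/((2*H)) = H*(1/(2*H)) = ½)
J(-2*2*5)*(O(-3, 6) + 51) = (6 + 51)/2 = (½)*57 = 57/2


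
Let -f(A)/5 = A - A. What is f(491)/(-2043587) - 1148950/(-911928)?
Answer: 574475/455964 ≈ 1.2599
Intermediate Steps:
f(A) = 0 (f(A) = -5*(A - A) = -5*0 = 0)
f(491)/(-2043587) - 1148950/(-911928) = 0/(-2043587) - 1148950/(-911928) = 0*(-1/2043587) - 1148950*(-1/911928) = 0 + 574475/455964 = 574475/455964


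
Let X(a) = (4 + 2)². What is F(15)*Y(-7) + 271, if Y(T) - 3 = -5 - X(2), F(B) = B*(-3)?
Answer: 1981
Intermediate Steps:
X(a) = 36 (X(a) = 6² = 36)
F(B) = -3*B
Y(T) = -38 (Y(T) = 3 + (-5 - 1*36) = 3 + (-5 - 36) = 3 - 41 = -38)
F(15)*Y(-7) + 271 = -3*15*(-38) + 271 = -45*(-38) + 271 = 1710 + 271 = 1981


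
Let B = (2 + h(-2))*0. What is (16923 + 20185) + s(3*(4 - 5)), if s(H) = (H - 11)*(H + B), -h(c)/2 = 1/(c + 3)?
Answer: 37150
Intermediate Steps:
h(c) = -2/(3 + c) (h(c) = -2/(c + 3) = -2/(3 + c))
B = 0 (B = (2 - 2/(3 - 2))*0 = (2 - 2/1)*0 = (2 - 2*1)*0 = (2 - 2)*0 = 0*0 = 0)
s(H) = H*(-11 + H) (s(H) = (H - 11)*(H + 0) = (-11 + H)*H = H*(-11 + H))
(16923 + 20185) + s(3*(4 - 5)) = (16923 + 20185) + (3*(4 - 5))*(-11 + 3*(4 - 5)) = 37108 + (3*(-1))*(-11 + 3*(-1)) = 37108 - 3*(-11 - 3) = 37108 - 3*(-14) = 37108 + 42 = 37150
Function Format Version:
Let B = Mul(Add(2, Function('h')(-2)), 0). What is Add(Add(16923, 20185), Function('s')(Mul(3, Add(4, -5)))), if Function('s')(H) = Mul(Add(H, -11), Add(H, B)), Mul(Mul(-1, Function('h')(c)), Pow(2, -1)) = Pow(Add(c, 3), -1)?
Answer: 37150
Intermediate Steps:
Function('h')(c) = Mul(-2, Pow(Add(3, c), -1)) (Function('h')(c) = Mul(-2, Pow(Add(c, 3), -1)) = Mul(-2, Pow(Add(3, c), -1)))
B = 0 (B = Mul(Add(2, Mul(-2, Pow(Add(3, -2), -1))), 0) = Mul(Add(2, Mul(-2, Pow(1, -1))), 0) = Mul(Add(2, Mul(-2, 1)), 0) = Mul(Add(2, -2), 0) = Mul(0, 0) = 0)
Function('s')(H) = Mul(H, Add(-11, H)) (Function('s')(H) = Mul(Add(H, -11), Add(H, 0)) = Mul(Add(-11, H), H) = Mul(H, Add(-11, H)))
Add(Add(16923, 20185), Function('s')(Mul(3, Add(4, -5)))) = Add(Add(16923, 20185), Mul(Mul(3, Add(4, -5)), Add(-11, Mul(3, Add(4, -5))))) = Add(37108, Mul(Mul(3, -1), Add(-11, Mul(3, -1)))) = Add(37108, Mul(-3, Add(-11, -3))) = Add(37108, Mul(-3, -14)) = Add(37108, 42) = 37150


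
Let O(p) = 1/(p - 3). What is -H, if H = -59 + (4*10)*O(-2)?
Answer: 67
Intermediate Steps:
O(p) = 1/(-3 + p)
H = -67 (H = -59 + (4*10)/(-3 - 2) = -59 + 40/(-5) = -59 + 40*(-⅕) = -59 - 8 = -67)
-H = -1*(-67) = 67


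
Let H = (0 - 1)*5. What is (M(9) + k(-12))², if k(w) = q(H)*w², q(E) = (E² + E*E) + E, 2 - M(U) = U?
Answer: 41899729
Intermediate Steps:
H = -5 (H = -1*5 = -5)
M(U) = 2 - U
q(E) = E + 2*E² (q(E) = (E² + E²) + E = 2*E² + E = E + 2*E²)
k(w) = 45*w² (k(w) = (-5*(1 + 2*(-5)))*w² = (-5*(1 - 10))*w² = (-5*(-9))*w² = 45*w²)
(M(9) + k(-12))² = ((2 - 1*9) + 45*(-12)²)² = ((2 - 9) + 45*144)² = (-7 + 6480)² = 6473² = 41899729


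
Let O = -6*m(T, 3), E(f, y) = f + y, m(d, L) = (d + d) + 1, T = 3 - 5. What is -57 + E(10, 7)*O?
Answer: 249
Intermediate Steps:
T = -2
m(d, L) = 1 + 2*d (m(d, L) = 2*d + 1 = 1 + 2*d)
O = 18 (O = -6*(1 + 2*(-2)) = -6*(1 - 4) = -6*(-3) = 18)
-57 + E(10, 7)*O = -57 + (10 + 7)*18 = -57 + 17*18 = -57 + 306 = 249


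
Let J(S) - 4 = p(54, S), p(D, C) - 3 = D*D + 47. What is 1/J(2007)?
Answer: 1/2970 ≈ 0.00033670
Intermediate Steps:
p(D, C) = 50 + D² (p(D, C) = 3 + (D*D + 47) = 3 + (D² + 47) = 3 + (47 + D²) = 50 + D²)
J(S) = 2970 (J(S) = 4 + (50 + 54²) = 4 + (50 + 2916) = 4 + 2966 = 2970)
1/J(2007) = 1/2970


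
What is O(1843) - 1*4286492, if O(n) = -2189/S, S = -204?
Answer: -874442179/204 ≈ -4.2865e+6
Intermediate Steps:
O(n) = 2189/204 (O(n) = -2189/(-204) = -2189*(-1/204) = 2189/204)
O(1843) - 1*4286492 = 2189/204 - 1*4286492 = 2189/204 - 4286492 = -874442179/204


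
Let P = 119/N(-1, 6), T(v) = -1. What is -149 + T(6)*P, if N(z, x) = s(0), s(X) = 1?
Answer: -268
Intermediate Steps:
N(z, x) = 1
P = 119 (P = 119/1 = 119*1 = 119)
-149 + T(6)*P = -149 - 1*119 = -149 - 119 = -268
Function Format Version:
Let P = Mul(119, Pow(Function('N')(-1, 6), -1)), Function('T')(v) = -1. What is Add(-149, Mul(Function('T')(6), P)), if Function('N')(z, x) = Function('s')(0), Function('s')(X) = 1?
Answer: -268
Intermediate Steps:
Function('N')(z, x) = 1
P = 119 (P = Mul(119, Pow(1, -1)) = Mul(119, 1) = 119)
Add(-149, Mul(Function('T')(6), P)) = Add(-149, Mul(-1, 119)) = Add(-149, -119) = -268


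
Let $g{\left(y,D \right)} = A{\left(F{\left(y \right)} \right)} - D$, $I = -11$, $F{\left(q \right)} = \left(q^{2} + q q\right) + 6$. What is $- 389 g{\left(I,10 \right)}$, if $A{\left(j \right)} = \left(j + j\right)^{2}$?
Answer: $-95696334$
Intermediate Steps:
$F{\left(q \right)} = 6 + 2 q^{2}$ ($F{\left(q \right)} = \left(q^{2} + q^{2}\right) + 6 = 2 q^{2} + 6 = 6 + 2 q^{2}$)
$A{\left(j \right)} = 4 j^{2}$ ($A{\left(j \right)} = \left(2 j\right)^{2} = 4 j^{2}$)
$g{\left(y,D \right)} = - D + 4 \left(6 + 2 y^{2}\right)^{2}$ ($g{\left(y,D \right)} = 4 \left(6 + 2 y^{2}\right)^{2} - D = - D + 4 \left(6 + 2 y^{2}\right)^{2}$)
$- 389 g{\left(I,10 \right)} = - 389 \left(\left(-1\right) 10 + 16 \left(3 + \left(-11\right)^{2}\right)^{2}\right) = - 389 \left(-10 + 16 \left(3 + 121\right)^{2}\right) = - 389 \left(-10 + 16 \cdot 124^{2}\right) = - 389 \left(-10 + 16 \cdot 15376\right) = - 389 \left(-10 + 246016\right) = \left(-389\right) 246006 = -95696334$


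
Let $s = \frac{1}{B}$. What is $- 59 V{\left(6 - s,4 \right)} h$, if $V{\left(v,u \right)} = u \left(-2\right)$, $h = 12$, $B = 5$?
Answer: $5664$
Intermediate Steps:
$s = \frac{1}{5} \approx 0.2$
$V{\left(v,u \right)} = - 2 u$
$- 59 V{\left(6 - s,4 \right)} h = - 59 \left(\left(-2\right) 4\right) 12 = \left(-59\right) \left(-8\right) 12 = 472 \cdot 12 = 5664$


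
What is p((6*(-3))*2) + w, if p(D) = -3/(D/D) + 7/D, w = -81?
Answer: -3031/36 ≈ -84.194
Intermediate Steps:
p(D) = -3 + 7/D (p(D) = -3/1 + 7/D = -3*1 + 7/D = -3 + 7/D)
p((6*(-3))*2) + w = (-3 + 7/(((6*(-3))*2))) - 81 = (-3 + 7/((-18*2))) - 81 = (-3 + 7/(-36)) - 81 = (-3 + 7*(-1/36)) - 81 = (-3 - 7/36) - 81 = -115/36 - 81 = -3031/36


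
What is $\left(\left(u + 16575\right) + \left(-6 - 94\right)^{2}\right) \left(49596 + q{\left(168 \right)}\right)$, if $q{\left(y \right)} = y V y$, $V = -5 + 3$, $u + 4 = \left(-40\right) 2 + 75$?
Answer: $-182030232$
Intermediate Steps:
$u = -9$ ($u = -4 + \left(\left(-40\right) 2 + 75\right) = -4 + \left(-80 + 75\right) = -4 - 5 = -9$)
$V = -2$
$q{\left(y \right)} = - 2 y^{2}$ ($q{\left(y \right)} = y \left(-2\right) y = - 2 y y = - 2 y^{2}$)
$\left(\left(u + 16575\right) + \left(-6 - 94\right)^{2}\right) \left(49596 + q{\left(168 \right)}\right) = \left(\left(-9 + 16575\right) + \left(-6 - 94\right)^{2}\right) \left(49596 - 2 \cdot 168^{2}\right) = \left(16566 + \left(-100\right)^{2}\right) \left(49596 - 56448\right) = \left(16566 + 10000\right) \left(49596 - 56448\right) = 26566 \left(-6852\right) = -182030232$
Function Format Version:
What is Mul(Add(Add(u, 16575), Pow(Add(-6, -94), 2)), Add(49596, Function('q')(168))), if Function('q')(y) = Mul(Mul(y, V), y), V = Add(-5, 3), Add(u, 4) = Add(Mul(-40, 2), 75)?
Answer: -182030232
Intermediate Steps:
u = -9 (u = Add(-4, Add(Mul(-40, 2), 75)) = Add(-4, Add(-80, 75)) = Add(-4, -5) = -9)
V = -2
Function('q')(y) = Mul(-2, Pow(y, 2)) (Function('q')(y) = Mul(Mul(y, -2), y) = Mul(Mul(-2, y), y) = Mul(-2, Pow(y, 2)))
Mul(Add(Add(u, 16575), Pow(Add(-6, -94), 2)), Add(49596, Function('q')(168))) = Mul(Add(Add(-9, 16575), Pow(Add(-6, -94), 2)), Add(49596, Mul(-2, Pow(168, 2)))) = Mul(Add(16566, Pow(-100, 2)), Add(49596, Mul(-2, 28224))) = Mul(Add(16566, 10000), Add(49596, -56448)) = Mul(26566, -6852) = -182030232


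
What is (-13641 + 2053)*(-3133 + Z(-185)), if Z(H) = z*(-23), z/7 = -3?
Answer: 30708200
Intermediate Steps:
z = -21 (z = 7*(-3) = -21)
Z(H) = 483 (Z(H) = -21*(-23) = 483)
(-13641 + 2053)*(-3133 + Z(-185)) = (-13641 + 2053)*(-3133 + 483) = -11588*(-2650) = 30708200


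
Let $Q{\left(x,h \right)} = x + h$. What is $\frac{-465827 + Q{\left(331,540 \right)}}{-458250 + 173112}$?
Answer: $\frac{232478}{142569} \approx 1.6306$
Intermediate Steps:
$Q{\left(x,h \right)} = h + x$
$\frac{-465827 + Q{\left(331,540 \right)}}{-458250 + 173112} = \frac{-465827 + \left(540 + 331\right)}{-458250 + 173112} = \frac{-465827 + 871}{-285138} = \left(-464956\right) \left(- \frac{1}{285138}\right) = \frac{232478}{142569}$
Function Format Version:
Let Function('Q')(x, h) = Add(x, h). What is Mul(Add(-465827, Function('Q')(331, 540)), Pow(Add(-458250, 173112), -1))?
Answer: Rational(232478, 142569) ≈ 1.6306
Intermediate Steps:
Function('Q')(x, h) = Add(h, x)
Mul(Add(-465827, Function('Q')(331, 540)), Pow(Add(-458250, 173112), -1)) = Mul(Add(-465827, Add(540, 331)), Pow(Add(-458250, 173112), -1)) = Mul(Add(-465827, 871), Pow(-285138, -1)) = Mul(-464956, Rational(-1, 285138)) = Rational(232478, 142569)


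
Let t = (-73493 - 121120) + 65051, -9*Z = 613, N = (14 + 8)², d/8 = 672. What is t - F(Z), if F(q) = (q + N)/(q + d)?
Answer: -6189310045/47771 ≈ -1.2956e+5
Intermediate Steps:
d = 5376 (d = 8*672 = 5376)
N = 484 (N = 22² = 484)
Z = -613/9 (Z = -⅑*613 = -613/9 ≈ -68.111)
F(q) = (484 + q)/(5376 + q) (F(q) = (q + 484)/(q + 5376) = (484 + q)/(5376 + q))
t = -129562 (t = -194613 + 65051 = -129562)
t - F(Z) = -129562 - (484 - 613/9)/(5376 - 613/9) = -129562 - 3743/(47771/9*9) = -129562 - 9*3743/(47771*9) = -129562 - 1*3743/47771 = -129562 - 3743/47771 = -6189310045/47771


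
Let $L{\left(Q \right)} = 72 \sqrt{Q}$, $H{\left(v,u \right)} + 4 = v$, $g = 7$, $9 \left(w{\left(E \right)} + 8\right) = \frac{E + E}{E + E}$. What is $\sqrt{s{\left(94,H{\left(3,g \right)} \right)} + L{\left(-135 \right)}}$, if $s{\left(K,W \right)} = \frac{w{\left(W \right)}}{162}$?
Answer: $\frac{\sqrt{-142 + 629856 i \sqrt{15}}}{54} \approx 20.451 + 20.453 i$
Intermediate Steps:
$w{\left(E \right)} = - \frac{71}{9}$ ($w{\left(E \right)} = -8 + \frac{\left(E + E\right) \frac{1}{E + E}}{9} = -8 + \frac{2 E \frac{1}{2 E}}{9} = -8 + \frac{1}{9} \cdot 1 = -8 + \frac{1}{9} = - \frac{71}{9}$)
$H{\left(v,u \right)} = -4 + v$
$s{\left(K,W \right)} = - \frac{71}{1458}$ ($s{\left(K,W \right)} = - \frac{71}{9 \cdot 162} = \left(- \frac{71}{9}\right) \frac{1}{162} = - \frac{71}{1458}$)
$\sqrt{s{\left(94,H{\left(3,g \right)} \right)} + L{\left(-135 \right)}} = \sqrt{- \frac{71}{1458} + 72 \sqrt{-135}} = \sqrt{- \frac{71}{1458} + 72 \cdot 3 i \sqrt{15}} = \sqrt{- \frac{71}{1458} + 216 i \sqrt{15}}$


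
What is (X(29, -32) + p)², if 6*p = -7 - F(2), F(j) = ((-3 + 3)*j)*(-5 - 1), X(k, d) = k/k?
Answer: 1/36 ≈ 0.027778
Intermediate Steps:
X(k, d) = 1
F(j) = 0 (F(j) = (0*j)*(-6) = 0*(-6) = 0)
p = -7/6 (p = (-7 - 1*0)/6 = (-7 + 0)/6 = (⅙)*(-7) = -7/6 ≈ -1.1667)
(X(29, -32) + p)² = (1 - 7/6)² = (-⅙)² = 1/36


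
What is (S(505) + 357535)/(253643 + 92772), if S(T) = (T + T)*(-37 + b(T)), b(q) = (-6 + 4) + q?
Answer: 165639/69283 ≈ 2.3908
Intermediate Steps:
b(q) = -2 + q
S(T) = 2*T*(-39 + T) (S(T) = (T + T)*(-37 + (-2 + T)) = (2*T)*(-39 + T) = 2*T*(-39 + T))
(S(505) + 357535)/(253643 + 92772) = (2*505*(-39 + 505) + 357535)/(253643 + 92772) = (2*505*466 + 357535)/346415 = (470660 + 357535)*(1/346415) = 828195*(1/346415) = 165639/69283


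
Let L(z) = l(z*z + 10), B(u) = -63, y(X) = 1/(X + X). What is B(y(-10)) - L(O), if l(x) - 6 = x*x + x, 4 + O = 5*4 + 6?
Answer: -244599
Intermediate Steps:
y(X) = 1/(2*X)
O = 22 (O = -4 + (5*4 + 6) = -4 + (20 + 6) = -4 + 26 = 22)
l(x) = 6 + x + x**2 (l(x) = 6 + (x*x + x) = 6 + (x**2 + x) = 6 + (x + x**2) = 6 + x + x**2)
L(z) = 16 + z**2 + (10 + z**2)**2 (L(z) = 6 + (z*z + 10) + (z*z + 10)**2 = 6 + (z**2 + 10) + (z**2 + 10)**2 = 6 + (10 + z**2) + (10 + z**2)**2 = 16 + z**2 + (10 + z**2)**2)
B(y(-10)) - L(O) = -63 - (116 + 22**4 + 21*22**2) = -63 - (116 + 234256 + 21*484) = -63 - (116 + 234256 + 10164) = -63 - 1*244536 = -63 - 244536 = -244599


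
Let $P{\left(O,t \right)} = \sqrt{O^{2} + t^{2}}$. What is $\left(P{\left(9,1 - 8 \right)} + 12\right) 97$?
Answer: $1164 + 97 \sqrt{130} \approx 2270.0$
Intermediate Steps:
$\left(P{\left(9,1 - 8 \right)} + 12\right) 97 = \left(\sqrt{9^{2} + \left(1 - 8\right)^{2}} + 12\right) 97 = \left(\sqrt{81 + \left(1 - 8\right)^{2}} + 12\right) 97 = \left(\sqrt{81 + \left(-7\right)^{2}} + 12\right) 97 = \left(\sqrt{81 + 49} + 12\right) 97 = \left(\sqrt{130} + 12\right) 97 = \left(12 + \sqrt{130}\right) 97 = 1164 + 97 \sqrt{130}$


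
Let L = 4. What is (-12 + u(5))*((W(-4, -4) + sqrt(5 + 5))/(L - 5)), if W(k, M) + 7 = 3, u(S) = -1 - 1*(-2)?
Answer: -44 + 11*sqrt(10) ≈ -9.2150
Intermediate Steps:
u(S) = 1 (u(S) = -1 + 2 = 1)
W(k, M) = -4 (W(k, M) = -7 + 3 = -4)
(-12 + u(5))*((W(-4, -4) + sqrt(5 + 5))/(L - 5)) = (-12 + 1)*((-4 + sqrt(5 + 5))/(4 - 5)) = -11*(-4 + sqrt(10))/(-1) = -11*(-4 + sqrt(10))*(-1) = -11*(4 - sqrt(10)) = -44 + 11*sqrt(10)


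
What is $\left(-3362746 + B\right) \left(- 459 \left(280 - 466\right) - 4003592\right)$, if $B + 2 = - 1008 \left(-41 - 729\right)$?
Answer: $10134815660184$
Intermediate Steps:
$B = 776158$ ($B = -2 - 1008 \left(-41 - 729\right) = -2 - -776160 = -2 + 776160 = 776158$)
$\left(-3362746 + B\right) \left(- 459 \left(280 - 466\right) - 4003592\right) = \left(-3362746 + 776158\right) \left(- 459 \left(280 - 466\right) - 4003592\right) = - 2586588 \left(\left(-459\right) \left(-186\right) - 4003592\right) = - 2586588 \left(85374 - 4003592\right) = \left(-2586588\right) \left(-3918218\right) = 10134815660184$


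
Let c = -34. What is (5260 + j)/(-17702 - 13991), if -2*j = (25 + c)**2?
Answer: -10439/63386 ≈ -0.16469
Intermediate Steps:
j = -81/2 (j = -(25 - 34)**2/2 = -1/2*(-9)**2 = -1/2*81 = -81/2 ≈ -40.500)
(5260 + j)/(-17702 - 13991) = (5260 - 81/2)/(-17702 - 13991) = (10439/2)/(-31693) = (10439/2)*(-1/31693) = -10439/63386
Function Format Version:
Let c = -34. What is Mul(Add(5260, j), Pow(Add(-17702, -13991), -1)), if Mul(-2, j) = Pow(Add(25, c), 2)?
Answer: Rational(-10439, 63386) ≈ -0.16469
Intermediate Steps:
j = Rational(-81, 2) (j = Mul(Rational(-1, 2), Pow(Add(25, -34), 2)) = Mul(Rational(-1, 2), Pow(-9, 2)) = Mul(Rational(-1, 2), 81) = Rational(-81, 2) ≈ -40.500)
Mul(Add(5260, j), Pow(Add(-17702, -13991), -1)) = Mul(Add(5260, Rational(-81, 2)), Pow(Add(-17702, -13991), -1)) = Mul(Rational(10439, 2), Pow(-31693, -1)) = Mul(Rational(10439, 2), Rational(-1, 31693)) = Rational(-10439, 63386)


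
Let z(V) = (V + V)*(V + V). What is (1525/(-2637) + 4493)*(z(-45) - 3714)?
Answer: 17319606392/879 ≈ 1.9704e+7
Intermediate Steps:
z(V) = 4*V² (z(V) = (2*V)*(2*V) = 4*V²)
(1525/(-2637) + 4493)*(z(-45) - 3714) = (1525/(-2637) + 4493)*(4*(-45)² - 3714) = (1525*(-1/2637) + 4493)*(4*2025 - 3714) = (-1525/2637 + 4493)*(8100 - 3714) = (11846516/2637)*4386 = 17319606392/879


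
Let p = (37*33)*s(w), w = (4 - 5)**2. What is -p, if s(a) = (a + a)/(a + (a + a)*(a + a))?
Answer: -2442/5 ≈ -488.40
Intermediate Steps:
w = 1 (w = (-1)**2 = 1)
s(a) = 2*a/(a + 4*a**2) (s(a) = (2*a)/(a + (2*a)*(2*a)) = (2*a)/(a + 4*a**2) = 2*a/(a + 4*a**2))
p = 2442/5 (p = (37*33)*(2/(1 + 4*1)) = 1221*(2/(1 + 4)) = 1221*(2/5) = 2442/5 ≈ 488.40)
-p = -1*2442/5 = -2442/5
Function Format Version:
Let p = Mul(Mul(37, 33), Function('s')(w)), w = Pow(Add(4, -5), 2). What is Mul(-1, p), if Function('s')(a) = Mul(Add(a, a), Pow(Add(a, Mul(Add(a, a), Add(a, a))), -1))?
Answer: Rational(-2442, 5) ≈ -488.40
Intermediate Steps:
w = 1 (w = Pow(-1, 2) = 1)
Function('s')(a) = Mul(2, a, Pow(Add(a, Mul(4, Pow(a, 2))), -1)) (Function('s')(a) = Mul(Mul(2, a), Pow(Add(a, Mul(Mul(2, a), Mul(2, a))), -1)) = Mul(Mul(2, a), Pow(Add(a, Mul(4, Pow(a, 2))), -1)) = Mul(2, a, Pow(Add(a, Mul(4, Pow(a, 2))), -1)))
p = Rational(2442, 5) (p = Mul(Mul(37, 33), Mul(2, Pow(Add(1, Mul(4, 1)), -1))) = Mul(1221, Mul(2, Pow(Add(1, 4), -1))) = Mul(1221, Mul(2, Pow(5, -1))) = Mul(1221, Mul(2, Rational(1, 5))) = Mul(1221, Rational(2, 5)) = Rational(2442, 5) ≈ 488.40)
Mul(-1, p) = Mul(-1, Rational(2442, 5)) = Rational(-2442, 5)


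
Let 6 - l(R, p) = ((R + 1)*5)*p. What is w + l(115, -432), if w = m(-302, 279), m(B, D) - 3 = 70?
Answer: 250639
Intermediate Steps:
m(B, D) = 73 (m(B, D) = 3 + 70 = 73)
w = 73
l(R, p) = 6 - p*(5 + 5*R) (l(R, p) = 6 - (R + 1)*5*p = 6 - (1 + R)*5*p = 6 - (5 + 5*R)*p = 6 - p*(5 + 5*R))
w + l(115, -432) = 73 + (6 - 5*(-432) - 5*115*(-432)) = 73 + (6 + 2160 + 248400) = 73 + 250566 = 250639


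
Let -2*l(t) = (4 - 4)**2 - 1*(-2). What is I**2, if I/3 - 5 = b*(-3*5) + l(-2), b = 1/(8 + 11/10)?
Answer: 412164/8281 ≈ 49.772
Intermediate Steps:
l(t) = -1 (l(t) = -((4 - 4)**2 - 1*(-2))/2 = -(0**2 + 2)/2 = -(0 + 2)/2 = -1/2*2 = -1)
b = 10/91 (b = 1/(8 + 11*(1/10)) = 1/(8 + 11/10) = 1/(91/10) = 10/91 ≈ 0.10989)
I = 642/91 (I = 15 + 3*(10*(-3*5)/91 - 1) = 15 + 3*((10/91)*(-15) - 1) = 15 + 3*(-150/91 - 1) = 15 + 3*(-241/91) = 15 - 723/91 = 642/91 ≈ 7.0549)
I**2 = (642/91)**2 = 412164/8281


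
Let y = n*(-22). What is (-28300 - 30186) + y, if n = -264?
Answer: -52678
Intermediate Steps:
y = 5808 (y = -264*(-22) = 5808)
(-28300 - 30186) + y = (-28300 - 30186) + 5808 = -58486 + 5808 = -52678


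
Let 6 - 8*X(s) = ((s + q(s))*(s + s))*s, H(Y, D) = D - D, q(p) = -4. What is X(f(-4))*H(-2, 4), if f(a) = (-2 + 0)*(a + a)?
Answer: 0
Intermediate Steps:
H(Y, D) = 0
f(a) = -4*a
X(s) = 3/4 - s**2*(-4 + s)/4 (X(s) = 3/4 - (s - 4)*(s + s)*s/8 = 3/4 - (-4 + s)*(2*s)*s/8 = 3/4 - 2*s*(-4 + s)*s/8 = 3/4 - s**2*(-4 + s)/4)
X(f(-4))*H(-2, 4) = (3/4 + (-4*(-4))**2 - (-4*(-4))**3/4)*0 = (3/4 + 16**2 - 1/4*16**3)*0 = (3/4 + 256 - 1/4*4096)*0 = (3/4 + 256 - 1024)*0 = -3069/4*0 = 0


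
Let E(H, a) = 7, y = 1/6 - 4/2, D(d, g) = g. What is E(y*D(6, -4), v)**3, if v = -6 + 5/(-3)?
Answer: 343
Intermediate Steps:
y = -11/6 (y = 1*(1/6) - 4*1/2 = 1/6 - 2 = -11/6 ≈ -1.8333)
v = -23/3 (v = -6 + 5*(-1/3) = -6 - 5/3 = -23/3 ≈ -7.6667)
E(y*D(6, -4), v)**3 = 7**3 = 343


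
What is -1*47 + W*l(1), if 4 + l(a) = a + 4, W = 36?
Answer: -11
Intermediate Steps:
l(a) = a (l(a) = -4 + (a + 4) = -4 + (4 + a) = a)
-1*47 + W*l(1) = -1*47 + 36*1 = -47 + 36 = -11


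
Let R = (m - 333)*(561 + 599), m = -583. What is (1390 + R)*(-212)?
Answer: 224968040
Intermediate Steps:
R = -1062560 (R = (-583 - 333)*(561 + 599) = -916*1160 = -1062560)
(1390 + R)*(-212) = (1390 - 1062560)*(-212) = -1061170*(-212) = 224968040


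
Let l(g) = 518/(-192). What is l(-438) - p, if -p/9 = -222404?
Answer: -192157315/96 ≈ -2.0016e+6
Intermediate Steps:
p = 2001636 (p = -9*(-222404) = 2001636)
l(g) = -259/96 (l(g) = 518*(-1/192) = -259/96)
l(-438) - p = -259/96 - 1*2001636 = -259/96 - 2001636 = -192157315/96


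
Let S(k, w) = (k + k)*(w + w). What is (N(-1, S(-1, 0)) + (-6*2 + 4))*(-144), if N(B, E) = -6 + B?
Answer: 2160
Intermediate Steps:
S(k, w) = 4*k*w (S(k, w) = (2*k)*(2*w) = 4*k*w)
(N(-1, S(-1, 0)) + (-6*2 + 4))*(-144) = ((-6 - 1) + (-6*2 + 4))*(-144) = (-7 + (-12 + 4))*(-144) = (-7 - 8)*(-144) = -15*(-144) = 2160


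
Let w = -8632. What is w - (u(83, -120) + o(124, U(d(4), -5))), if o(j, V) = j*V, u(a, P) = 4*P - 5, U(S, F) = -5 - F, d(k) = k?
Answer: -8147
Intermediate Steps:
u(a, P) = -5 + 4*P
o(j, V) = V*j
w - (u(83, -120) + o(124, U(d(4), -5))) = -8632 - ((-5 + 4*(-120)) + (-5 - 1*(-5))*124) = -8632 - ((-5 - 480) + (-5 + 5)*124) = -8632 - (-485 + 0*124) = -8632 - (-485 + 0) = -8632 - 1*(-485) = -8632 + 485 = -8147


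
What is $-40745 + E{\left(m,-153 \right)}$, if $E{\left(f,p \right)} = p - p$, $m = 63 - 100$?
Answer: $-40745$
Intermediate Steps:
$m = -37$ ($m = 63 - 100 = -37$)
$E{\left(f,p \right)} = 0$
$-40745 + E{\left(m,-153 \right)} = -40745 + 0 = -40745$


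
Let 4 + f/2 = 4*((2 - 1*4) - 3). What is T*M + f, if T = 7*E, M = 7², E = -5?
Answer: -1763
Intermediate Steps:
M = 49
T = -35 (T = 7*(-5) = -35)
f = -48 (f = -8 + 2*(4*((2 - 1*4) - 3)) = -8 + 2*(4*((2 - 4) - 3)) = -8 + 2*(4*(-2 - 3)) = -8 + 2*(4*(-5)) = -8 + 2*(-20) = -8 - 40 = -48)
T*M + f = -35*49 - 48 = -1715 - 48 = -1763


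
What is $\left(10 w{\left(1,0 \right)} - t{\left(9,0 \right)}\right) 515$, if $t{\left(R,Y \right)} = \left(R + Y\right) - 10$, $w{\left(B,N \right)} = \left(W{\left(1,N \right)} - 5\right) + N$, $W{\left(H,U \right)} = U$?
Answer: $-25235$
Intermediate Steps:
$w{\left(B,N \right)} = -5 + 2 N$ ($w{\left(B,N \right)} = \left(N - 5\right) + N = \left(-5 + N\right) + N = -5 + 2 N$)
$t{\left(R,Y \right)} = -10 + R + Y$
$\left(10 w{\left(1,0 \right)} - t{\left(9,0 \right)}\right) 515 = \left(10 \left(-5 + 2 \cdot 0\right) - \left(-10 + 9 + 0\right)\right) 515 = \left(10 \left(-5 + 0\right) - -1\right) 515 = \left(10 \left(-5\right) + 1\right) 515 = \left(-50 + 1\right) 515 = \left(-49\right) 515 = -25235$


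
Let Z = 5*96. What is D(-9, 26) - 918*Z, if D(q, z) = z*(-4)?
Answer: -440744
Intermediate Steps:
D(q, z) = -4*z
Z = 480
D(-9, 26) - 918*Z = -4*26 - 918*480 = -104 - 440640 = -440744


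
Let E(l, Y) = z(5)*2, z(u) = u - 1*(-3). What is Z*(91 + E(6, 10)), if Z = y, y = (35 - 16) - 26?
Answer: -749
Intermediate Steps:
z(u) = 3 + u (z(u) = u + 3 = 3 + u)
E(l, Y) = 16 (E(l, Y) = (3 + 5)*2 = 8*2 = 16)
y = -7 (y = 19 - 26 = -7)
Z = -7
Z*(91 + E(6, 10)) = -7*(91 + 16) = -7*107 = -749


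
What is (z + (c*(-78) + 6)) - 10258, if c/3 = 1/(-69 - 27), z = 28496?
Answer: 291943/16 ≈ 18246.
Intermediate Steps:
c = -1/32 (c = 3/(-69 - 27) = 3/(-96) = 3*(-1/96) = -1/32 ≈ -0.031250)
(z + (c*(-78) + 6)) - 10258 = (28496 + (-1/32*(-78) + 6)) - 10258 = (28496 + (39/16 + 6)) - 10258 = (28496 + 135/16) - 10258 = 456071/16 - 10258 = 291943/16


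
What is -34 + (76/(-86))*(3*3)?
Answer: -1804/43 ≈ -41.953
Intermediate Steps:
-34 + (76/(-86))*(3*3) = -34 + (76*(-1/86))*9 = -34 - 38/43*9 = -34 - 342/43 = -1804/43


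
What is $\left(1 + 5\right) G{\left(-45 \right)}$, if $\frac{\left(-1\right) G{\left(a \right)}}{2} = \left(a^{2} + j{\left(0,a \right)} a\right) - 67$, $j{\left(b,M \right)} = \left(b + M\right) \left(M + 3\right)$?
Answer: $997104$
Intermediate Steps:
$j{\left(b,M \right)} = \left(3 + M\right) \left(M + b\right)$ ($j{\left(b,M \right)} = \left(M + b\right) \left(3 + M\right) = \left(3 + M\right) \left(M + b\right)$)
$G{\left(a \right)} = 134 - 2 a^{2} - 2 a \left(a^{2} + 3 a\right)$ ($G{\left(a \right)} = - 2 \left(\left(a^{2} + \left(a^{2} + 3 a + 3 \cdot 0 + a 0\right) a\right) - 67\right) = - 2 \left(\left(a^{2} + \left(a^{2} + 3 a + 0 + 0\right) a\right) - 67\right) = - 2 \left(\left(a^{2} + \left(a^{2} + 3 a\right) a\right) - 67\right) = - 2 \left(\left(a^{2} + a \left(a^{2} + 3 a\right)\right) - 67\right) = - 2 \left(-67 + a^{2} + a \left(a^{2} + 3 a\right)\right) = 134 - 2 a^{2} - 2 a \left(a^{2} + 3 a\right)$)
$\left(1 + 5\right) G{\left(-45 \right)} = \left(1 + 5\right) \left(134 - 8 \left(-45\right)^{2} - 2 \left(-45\right)^{3}\right) = 6 \left(134 - 16200 - -182250\right) = 6 \left(134 - 16200 + 182250\right) = 6 \cdot 166184 = 997104$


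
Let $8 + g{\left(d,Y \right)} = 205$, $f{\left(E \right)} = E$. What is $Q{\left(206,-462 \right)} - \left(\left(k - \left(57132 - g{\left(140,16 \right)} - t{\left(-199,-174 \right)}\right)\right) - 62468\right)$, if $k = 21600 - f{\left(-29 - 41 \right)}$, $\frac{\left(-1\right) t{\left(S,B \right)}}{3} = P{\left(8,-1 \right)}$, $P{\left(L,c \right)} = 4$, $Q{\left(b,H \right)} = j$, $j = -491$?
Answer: $97254$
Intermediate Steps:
$Q{\left(b,H \right)} = -491$
$g{\left(d,Y \right)} = 197$ ($g{\left(d,Y \right)} = -8 + 205 = 197$)
$t{\left(S,B \right)} = -12$ ($t{\left(S,B \right)} = \left(-3\right) 4 = -12$)
$k = 21670$ ($k = 21600 - \left(-29 - 41\right) = 21600 - -70 = 21600 + 70 = 21670$)
$Q{\left(206,-462 \right)} - \left(\left(k - \left(57132 - g{\left(140,16 \right)} - t{\left(-199,-174 \right)}\right)\right) - 62468\right) = -491 - \left(\left(21670 + \left(\left(-12 + 197\right) - 57132\right)\right) - 62468\right) = -491 - \left(\left(21670 + \left(185 - 57132\right)\right) - 62468\right) = -491 - \left(\left(21670 - 56947\right) - 62468\right) = -491 - \left(-35277 - 62468\right) = -491 - -97745 = -491 + 97745 = 97254$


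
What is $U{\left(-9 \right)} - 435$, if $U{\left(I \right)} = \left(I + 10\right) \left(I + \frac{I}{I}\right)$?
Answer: $-443$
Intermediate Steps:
$U{\left(I \right)} = \left(1 + I\right) \left(10 + I\right)$ ($U{\left(I \right)} = \left(10 + I\right) \left(I + 1\right) = \left(10 + I\right) \left(1 + I\right) = \left(1 + I\right) \left(10 + I\right)$)
$U{\left(-9 \right)} - 435 = \left(10 + \left(-9\right)^{2} + 11 \left(-9\right)\right) - 435 = \left(10 + 81 - 99\right) - 435 = -8 - 435 = -443$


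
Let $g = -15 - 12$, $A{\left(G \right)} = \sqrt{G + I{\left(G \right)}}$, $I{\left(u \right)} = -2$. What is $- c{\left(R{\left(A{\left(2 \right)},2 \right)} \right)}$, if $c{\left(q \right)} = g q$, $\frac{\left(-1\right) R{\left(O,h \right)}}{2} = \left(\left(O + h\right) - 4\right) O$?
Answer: $0$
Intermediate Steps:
$A{\left(G \right)} = \sqrt{-2 + G}$ ($A{\left(G \right)} = \sqrt{G - 2} = \sqrt{-2 + G}$)
$g = -27$
$R{\left(O,h \right)} = - 2 O \left(-4 + O + h\right)$ ($R{\left(O,h \right)} = - 2 \left(\left(O + h\right) - 4\right) O = - 2 \left(-4 + O + h\right) O = - 2 O \left(-4 + O + h\right)$)
$c{\left(q \right)} = - 27 q$
$- c{\left(R{\left(A{\left(2 \right)},2 \right)} \right)} = - \left(-27\right) 2 \sqrt{-2 + 2} \left(4 - \sqrt{-2 + 2} - 2\right) = - \left(-27\right) 2 \sqrt{0} \left(4 - \sqrt{0} - 2\right) = - \left(-27\right) 2 \cdot 0 \left(4 - 0 - 2\right) = - \left(-27\right) 2 \cdot 0 \left(4 + 0 - 2\right) = - \left(-27\right) 2 \cdot 0 \cdot 2 = - \left(-27\right) 0 = \left(-1\right) 0 = 0$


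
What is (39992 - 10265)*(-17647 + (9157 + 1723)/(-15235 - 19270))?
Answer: -3620276624421/6901 ≈ -5.2460e+8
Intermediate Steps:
(39992 - 10265)*(-17647 + (9157 + 1723)/(-15235 - 19270)) = 29727*(-17647 + 10880/(-34505)) = 29727*(-17647 + 10880*(-1/34505)) = 29727*(-17647 - 2176/6901) = 29727*(-121784123/6901) = -3620276624421/6901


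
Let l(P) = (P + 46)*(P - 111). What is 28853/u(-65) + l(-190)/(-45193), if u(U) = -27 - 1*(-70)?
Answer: 704213/1051 ≈ 670.04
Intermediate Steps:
l(P) = (-111 + P)*(46 + P) (l(P) = (46 + P)*(-111 + P) = (-111 + P)*(46 + P))
u(U) = 43 (u(U) = -27 + 70 = 43)
28853/u(-65) + l(-190)/(-45193) = 28853/43 + (-5106 + (-190)² - 65*(-190))/(-45193) = 28853*(1/43) + (-5106 + 36100 + 12350)*(-1/45193) = 671 + 43344*(-1/45193) = 671 - 1008/1051 = 704213/1051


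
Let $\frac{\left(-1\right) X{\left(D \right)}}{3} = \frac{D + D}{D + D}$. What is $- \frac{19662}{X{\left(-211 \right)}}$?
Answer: $6554$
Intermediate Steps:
$X{\left(D \right)} = -3$ ($X{\left(D \right)} = - 3 \frac{D + D}{D + D} = - 3 \frac{2 D}{2 D} = - 3 \cdot 2 D \frac{1}{2 D} = \left(-3\right) 1 = -3$)
$- \frac{19662}{X{\left(-211 \right)}} = - \frac{19662}{-3} = \left(-19662\right) \left(- \frac{1}{3}\right) = 6554$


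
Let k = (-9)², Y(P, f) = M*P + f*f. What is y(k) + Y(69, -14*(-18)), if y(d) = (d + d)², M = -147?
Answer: 79605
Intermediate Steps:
Y(P, f) = f² - 147*P (Y(P, f) = -147*P + f*f = -147*P + f² = f² - 147*P)
k = 81
y(d) = 4*d² (y(d) = (2*d)² = 4*d²)
y(k) + Y(69, -14*(-18)) = 4*81² + ((-14*(-18))² - 147*69) = 4*6561 + (252² - 10143) = 26244 + (63504 - 10143) = 26244 + 53361 = 79605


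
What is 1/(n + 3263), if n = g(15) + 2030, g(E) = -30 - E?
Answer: 1/5248 ≈ 0.00019055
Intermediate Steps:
n = 1985 (n = (-30 - 1*15) + 2030 = (-30 - 15) + 2030 = -45 + 2030 = 1985)
1/(n + 3263) = 1/(1985 + 3263) = 1/5248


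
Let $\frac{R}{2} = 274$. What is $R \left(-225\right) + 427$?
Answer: $-122873$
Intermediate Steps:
$R = 548$ ($R = 2 \cdot 274 = 548$)
$R \left(-225\right) + 427 = 548 \left(-225\right) + 427 = -123300 + 427 = -122873$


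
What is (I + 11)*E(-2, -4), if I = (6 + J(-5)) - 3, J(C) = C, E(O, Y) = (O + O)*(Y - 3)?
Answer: 252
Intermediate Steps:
E(O, Y) = 2*O*(-3 + Y) (E(O, Y) = (2*O)*(-3 + Y) = 2*O*(-3 + Y))
I = -2 (I = (6 - 5) - 3 = 1 - 3 = -2)
(I + 11)*E(-2, -4) = (-2 + 11)*(2*(-2)*(-3 - 4)) = 9*(2*(-2)*(-7)) = 9*28 = 252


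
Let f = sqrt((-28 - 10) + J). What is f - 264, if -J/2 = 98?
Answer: -264 + 3*I*sqrt(26) ≈ -264.0 + 15.297*I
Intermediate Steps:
J = -196 (J = -2*98 = -196)
f = 3*I*sqrt(26) (f = sqrt((-28 - 10) - 196) = sqrt(-38 - 196) = sqrt(-234) = 3*I*sqrt(26) ≈ 15.297*I)
f - 264 = 3*I*sqrt(26) - 264 = -264 + 3*I*sqrt(26)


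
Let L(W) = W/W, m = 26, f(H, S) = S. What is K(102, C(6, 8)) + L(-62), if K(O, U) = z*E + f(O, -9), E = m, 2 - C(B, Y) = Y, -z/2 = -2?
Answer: 96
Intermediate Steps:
z = 4 (z = -2*(-2) = 4)
C(B, Y) = 2 - Y
L(W) = 1
E = 26
K(O, U) = 95 (K(O, U) = 4*26 - 9 = 104 - 9 = 95)
K(102, C(6, 8)) + L(-62) = 95 + 1 = 96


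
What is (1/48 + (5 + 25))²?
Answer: 2076481/2304 ≈ 901.25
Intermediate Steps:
(1/48 + (5 + 25))² = (1/48 + 30)² = (1441/48)² = 2076481/2304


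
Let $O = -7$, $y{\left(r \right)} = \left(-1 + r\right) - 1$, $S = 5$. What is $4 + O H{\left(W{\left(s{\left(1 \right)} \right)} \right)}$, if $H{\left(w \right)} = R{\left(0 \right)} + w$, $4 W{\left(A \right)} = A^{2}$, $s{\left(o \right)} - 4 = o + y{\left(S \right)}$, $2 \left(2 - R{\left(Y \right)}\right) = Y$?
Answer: $-122$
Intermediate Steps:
$R{\left(Y \right)} = 2 - \frac{Y}{2}$
$y{\left(r \right)} = -2 + r$
$s{\left(o \right)} = 7 + o$ ($s{\left(o \right)} = 4 + \left(o + \left(-2 + 5\right)\right) = 4 + \left(o + 3\right) = 4 + \left(3 + o\right) = 7 + o$)
$W{\left(A \right)} = \frac{A^{2}}{4}$
$H{\left(w \right)} = 2 + w$ ($H{\left(w \right)} = \left(2 - 0\right) + w = \left(2 + 0\right) + w = 2 + w$)
$4 + O H{\left(W{\left(s{\left(1 \right)} \right)} \right)} = 4 - 7 \left(2 + \frac{\left(7 + 1\right)^{2}}{4}\right) = 4 - 7 \left(2 + \frac{8^{2}}{4}\right) = 4 - 7 \left(2 + \frac{1}{4} \cdot 64\right) = 4 - 7 \left(2 + 16\right) = 4 - 126 = -122$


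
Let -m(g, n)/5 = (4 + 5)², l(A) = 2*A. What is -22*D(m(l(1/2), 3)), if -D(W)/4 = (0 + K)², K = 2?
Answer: 352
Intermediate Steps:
m(g, n) = -405 (m(g, n) = -5*(4 + 5)² = -5*9² = -5*81 = -405)
D(W) = -16 (D(W) = -4*(0 + 2)² = -4*2² = -4*4 = -16)
-22*D(m(l(1/2), 3)) = -22*(-16) = 352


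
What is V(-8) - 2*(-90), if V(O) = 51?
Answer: 231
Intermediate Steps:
V(-8) - 2*(-90) = 51 - 2*(-90) = 51 - 1*(-180) = 51 + 180 = 231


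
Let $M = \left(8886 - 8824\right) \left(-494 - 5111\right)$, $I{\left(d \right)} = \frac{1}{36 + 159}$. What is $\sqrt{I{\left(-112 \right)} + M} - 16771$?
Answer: $-16771 + \frac{i \sqrt{13214067555}}{195} \approx -16771.0 + 589.5 i$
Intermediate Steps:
$I{\left(d \right)} = \frac{1}{195}$
$M = -347510$ ($M = 62 \left(-5605\right) = -347510$)
$\sqrt{I{\left(-112 \right)} + M} - 16771 = \sqrt{\frac{1}{195} - 347510} - 16771 = \sqrt{- \frac{67764449}{195}} - 16771 = \frac{i \sqrt{13214067555}}{195} - 16771 = -16771 + \frac{i \sqrt{13214067555}}{195}$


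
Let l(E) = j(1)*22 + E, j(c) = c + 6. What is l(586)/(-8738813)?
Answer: -740/8738813 ≈ -8.4680e-5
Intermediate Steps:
j(c) = 6 + c
l(E) = 154 + E (l(E) = (6 + 1)*22 + E = 7*22 + E = 154 + E)
l(586)/(-8738813) = (154 + 586)/(-8738813) = 740*(-1/8738813) = -740/8738813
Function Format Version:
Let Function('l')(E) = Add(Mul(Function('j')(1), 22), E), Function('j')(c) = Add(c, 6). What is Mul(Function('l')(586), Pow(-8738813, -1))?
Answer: Rational(-740, 8738813) ≈ -8.4680e-5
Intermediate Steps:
Function('j')(c) = Add(6, c)
Function('l')(E) = Add(154, E) (Function('l')(E) = Add(Mul(Add(6, 1), 22), E) = Add(Mul(7, 22), E) = Add(154, E))
Mul(Function('l')(586), Pow(-8738813, -1)) = Mul(Add(154, 586), Pow(-8738813, -1)) = Mul(740, Rational(-1, 8738813)) = Rational(-740, 8738813)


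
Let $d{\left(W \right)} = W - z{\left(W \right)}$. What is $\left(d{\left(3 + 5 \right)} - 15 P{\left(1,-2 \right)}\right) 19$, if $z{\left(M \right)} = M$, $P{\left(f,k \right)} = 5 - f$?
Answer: $-1140$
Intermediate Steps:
$d{\left(W \right)} = 0$ ($d{\left(W \right)} = W - W = 0$)
$\left(d{\left(3 + 5 \right)} - 15 P{\left(1,-2 \right)}\right) 19 = \left(0 - 15 \left(5 - 1\right)\right) 19 = \left(0 - 60\right) 19 = \left(-60\right) 19 = -1140$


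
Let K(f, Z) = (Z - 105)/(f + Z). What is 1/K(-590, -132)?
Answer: 722/237 ≈ 3.0464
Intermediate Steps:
K(f, Z) = (-105 + Z)/(Z + f)
1/K(-590, -132) = 1/((-105 - 132)/(-132 - 590)) = 1/(-237/(-722)) = 1/(-1/722*(-237)) = 1/(237/722) = 722/237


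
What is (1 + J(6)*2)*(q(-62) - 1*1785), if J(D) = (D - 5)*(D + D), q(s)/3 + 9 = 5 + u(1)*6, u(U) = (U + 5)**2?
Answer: -28725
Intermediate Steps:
u(U) = (5 + U)**2
q(s) = 636 (q(s) = -27 + 3*(5 + (5 + 1)**2*6) = -27 + 3*(5 + 6**2*6) = -27 + 3*(5 + 36*6) = -27 + 3*(5 + 216) = -27 + 3*221 = -27 + 663 = 636)
J(D) = 2*D*(-5 + D) (J(D) = (-5 + D)*(2*D) = 2*D*(-5 + D))
(1 + J(6)*2)*(q(-62) - 1*1785) = (1 + (2*6*(-5 + 6))*2)*(636 - 1*1785) = (1 + (2*6*1)*2)*(636 - 1785) = (1 + 12*2)*(-1149) = (1 + 24)*(-1149) = 25*(-1149) = -28725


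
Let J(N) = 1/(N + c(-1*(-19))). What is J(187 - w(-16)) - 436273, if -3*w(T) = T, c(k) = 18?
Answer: -261327524/599 ≈ -4.3627e+5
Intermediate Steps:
w(T) = -T/3
J(N) = 1/(18 + N) (J(N) = 1/(N + 18) = 1/(18 + N))
J(187 - w(-16)) - 436273 = 1/(18 + (187 - (-1)*(-16)/3)) - 436273 = 1/(18 + (187 - 1*16/3)) - 436273 = 1/(18 + (187 - 16/3)) - 436273 = 1/(18 + 545/3) - 436273 = 1/(599/3) - 436273 = 3/599 - 436273 = -261327524/599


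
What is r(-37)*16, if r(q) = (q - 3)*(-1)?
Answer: 640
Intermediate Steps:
r(q) = 3 - q (r(q) = (-3 + q)*(-1) = 3 - q)
r(-37)*16 = (3 - 1*(-37))*16 = (3 + 37)*16 = 40*16 = 640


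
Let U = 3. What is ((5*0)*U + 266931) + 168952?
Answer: 435883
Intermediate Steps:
((5*0)*U + 266931) + 168952 = ((5*0)*3 + 266931) + 168952 = (0*3 + 266931) + 168952 = (0 + 266931) + 168952 = 266931 + 168952 = 435883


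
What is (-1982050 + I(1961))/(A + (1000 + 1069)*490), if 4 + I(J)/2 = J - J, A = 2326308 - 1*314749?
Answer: -1982058/3025369 ≈ -0.65515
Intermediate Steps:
A = 2011559 (A = 2326308 - 314749 = 2011559)
I(J) = -8 (I(J) = -8 + 2*(J - J) = -8 + 2*0 = -8 + 0 = -8)
(-1982050 + I(1961))/(A + (1000 + 1069)*490) = (-1982050 - 8)/(2011559 + (1000 + 1069)*490) = -1982058/(2011559 + 2069*490) = -1982058/(2011559 + 1013810) = -1982058/3025369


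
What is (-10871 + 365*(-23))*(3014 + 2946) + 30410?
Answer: -114794950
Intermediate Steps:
(-10871 + 365*(-23))*(3014 + 2946) + 30410 = (-10871 - 8395)*5960 + 30410 = -19266*5960 + 30410 = -114825360 + 30410 = -114794950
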